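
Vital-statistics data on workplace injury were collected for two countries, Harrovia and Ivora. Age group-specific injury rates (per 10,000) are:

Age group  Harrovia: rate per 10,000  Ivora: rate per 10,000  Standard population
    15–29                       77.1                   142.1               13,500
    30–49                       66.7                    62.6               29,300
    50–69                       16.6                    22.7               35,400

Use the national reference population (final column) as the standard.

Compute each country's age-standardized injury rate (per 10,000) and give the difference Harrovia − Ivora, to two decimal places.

-12.45

Standard total = 78,200; weights = 0.1726, 0.3747, 0.4527.
Harrovia: 0.1726×77.1 + 0.3747×66.7 + 0.4527×16.6 = 45.8159 per 10,000.
Ivora: 0.1726×142.1 + 0.3747×62.6 + 0.4527×22.7 = 58.2623 per 10,000.
Difference = 45.8159 − 58.2623 = -12.4464.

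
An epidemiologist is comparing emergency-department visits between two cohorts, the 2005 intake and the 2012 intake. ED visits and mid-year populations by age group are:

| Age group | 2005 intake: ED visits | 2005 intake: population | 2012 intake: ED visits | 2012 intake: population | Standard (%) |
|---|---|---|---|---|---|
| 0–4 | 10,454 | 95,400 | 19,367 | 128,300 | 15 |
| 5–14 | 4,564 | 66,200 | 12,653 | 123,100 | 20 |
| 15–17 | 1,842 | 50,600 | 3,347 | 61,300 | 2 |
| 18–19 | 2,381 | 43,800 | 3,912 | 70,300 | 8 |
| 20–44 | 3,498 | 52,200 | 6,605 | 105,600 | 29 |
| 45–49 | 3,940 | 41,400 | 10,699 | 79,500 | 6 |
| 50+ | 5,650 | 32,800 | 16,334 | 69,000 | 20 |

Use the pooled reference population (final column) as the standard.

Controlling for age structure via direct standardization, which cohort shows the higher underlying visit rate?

Age-specific rates per 1,000 for the 2005 intake: 109.581, 68.943, 36.403, 54.361, 67.011, 95.169, 172.256.
For the 2012 intake: 150.951, 102.786, 54.600, 55.647, 62.547, 134.579, 236.725.
Standard weights: 0.15, 0.20, 0.02, 0.08, 0.29, 0.06, 0.20.
The 2005 intake: 0.1500×109.581 + 0.2000×68.943 + 0.0200×36.403 + 0.0800×54.361 + 0.2900×67.011 + 0.0600×95.169 + 0.2000×172.256 = 94.8972 per 1,000.
The 2012 intake: 0.1500×150.951 + 0.2000×102.786 + 0.0200×54.600 + 0.0800×55.647 + 0.2900×62.547 + 0.0600×134.579 + 0.2000×236.725 = 122.3021 per 1,000.

2012 intake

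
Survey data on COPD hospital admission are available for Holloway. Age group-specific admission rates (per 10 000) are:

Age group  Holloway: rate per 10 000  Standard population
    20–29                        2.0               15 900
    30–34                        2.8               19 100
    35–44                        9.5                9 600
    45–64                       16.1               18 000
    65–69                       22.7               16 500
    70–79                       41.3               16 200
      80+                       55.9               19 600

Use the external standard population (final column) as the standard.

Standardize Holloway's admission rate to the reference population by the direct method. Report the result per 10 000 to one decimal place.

Standard total = 114 900; weights = 0.1384, 0.1662, 0.0836, 0.1567, 0.1436, 0.1410, 0.1706.
Standardized rate: 0.1384×2.0 + 0.1662×2.8 + 0.0836×9.5 + 0.1567×16.1 + 0.1436×22.7 + 0.1410×41.3 + 0.1706×55.9 = 22.6765 per 10 000.

22.7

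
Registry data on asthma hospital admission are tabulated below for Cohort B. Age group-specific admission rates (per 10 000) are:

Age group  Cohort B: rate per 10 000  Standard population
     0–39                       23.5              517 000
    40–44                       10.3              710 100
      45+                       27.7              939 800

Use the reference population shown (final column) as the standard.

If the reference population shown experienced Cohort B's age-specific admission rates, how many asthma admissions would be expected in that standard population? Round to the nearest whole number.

4550

Expected asthma admissions = Σ (standard pop × age-specific rate ÷ 10 000)
= 517 000×23.5/10 000 + 710 100×10.3/10 000 + 939 800×27.7/10 000
= 1214.95 + 731.40 + 2603.25 = 4549.60.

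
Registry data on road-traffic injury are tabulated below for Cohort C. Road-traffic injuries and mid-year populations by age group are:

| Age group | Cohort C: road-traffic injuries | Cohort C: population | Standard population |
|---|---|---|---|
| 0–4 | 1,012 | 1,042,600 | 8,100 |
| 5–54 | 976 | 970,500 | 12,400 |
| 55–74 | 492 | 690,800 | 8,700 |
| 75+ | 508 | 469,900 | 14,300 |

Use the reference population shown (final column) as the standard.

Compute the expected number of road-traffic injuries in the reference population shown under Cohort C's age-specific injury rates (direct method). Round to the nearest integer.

42

Age-specific rates per 100,000 for Cohort C: 97.07, 100.57, 71.22, 108.11.
Expected road-traffic injuries = Σ (standard pop × age-specific rate ÷ 100,000)
= 8,100×97.07/100,000 + 12,400×100.57/100,000 + 8,700×71.22/100,000 + 14,300×108.11/100,000
= 7.86 + 12.47 + 6.20 + 15.46 = 41.99.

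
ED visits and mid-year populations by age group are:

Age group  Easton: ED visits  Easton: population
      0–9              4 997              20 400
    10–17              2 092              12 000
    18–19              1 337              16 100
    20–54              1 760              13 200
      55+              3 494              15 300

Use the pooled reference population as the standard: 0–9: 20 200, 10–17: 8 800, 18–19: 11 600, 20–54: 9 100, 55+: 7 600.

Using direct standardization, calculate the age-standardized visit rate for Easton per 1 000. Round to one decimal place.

181.4

Age-specific rates per 1 000 for Easton: 244.951, 174.333, 83.043, 133.333, 228.366.
Standard total = 57 300; weights = 0.3525, 0.1536, 0.2024, 0.1588, 0.1326.
Standardized rate: 0.3525×244.951 + 0.1536×174.333 + 0.2024×83.043 + 0.1588×133.333 + 0.1326×228.366 = 181.4025 per 1 000.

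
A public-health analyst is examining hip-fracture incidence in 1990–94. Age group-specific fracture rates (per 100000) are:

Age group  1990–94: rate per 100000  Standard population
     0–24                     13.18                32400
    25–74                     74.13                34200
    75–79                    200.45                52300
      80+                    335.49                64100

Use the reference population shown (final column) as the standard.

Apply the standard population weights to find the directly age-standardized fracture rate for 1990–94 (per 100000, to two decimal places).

190.99

Standard total = 183000; weights = 0.1770, 0.1869, 0.2858, 0.3503.
Standardized rate: 0.1770×13.18 + 0.1869×74.13 + 0.2858×200.45 + 0.3503×335.49 = 190.9876 per 100000.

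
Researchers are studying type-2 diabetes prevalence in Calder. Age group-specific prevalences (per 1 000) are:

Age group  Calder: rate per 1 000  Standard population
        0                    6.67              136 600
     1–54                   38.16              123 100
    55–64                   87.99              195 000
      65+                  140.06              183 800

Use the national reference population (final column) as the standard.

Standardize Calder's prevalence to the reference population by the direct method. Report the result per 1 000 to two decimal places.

75.97

Standard total = 638 500; weights = 0.2139, 0.1928, 0.3054, 0.2879.
Standardized rate: 0.2139×6.67 + 0.1928×38.16 + 0.3054×87.99 + 0.2879×140.06 = 75.9745 per 1 000.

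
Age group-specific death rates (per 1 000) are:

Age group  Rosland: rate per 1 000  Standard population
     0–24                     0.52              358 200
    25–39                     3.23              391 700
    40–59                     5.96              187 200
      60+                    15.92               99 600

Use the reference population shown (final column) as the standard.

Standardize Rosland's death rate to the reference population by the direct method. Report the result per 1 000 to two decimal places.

Standard total = 1 036 700; weights = 0.3455, 0.3778, 0.1806, 0.0961.
Standardized rate: 0.3455×0.52 + 0.3778×3.23 + 0.1806×5.96 + 0.0961×15.92 = 4.0058 per 1 000.

4.01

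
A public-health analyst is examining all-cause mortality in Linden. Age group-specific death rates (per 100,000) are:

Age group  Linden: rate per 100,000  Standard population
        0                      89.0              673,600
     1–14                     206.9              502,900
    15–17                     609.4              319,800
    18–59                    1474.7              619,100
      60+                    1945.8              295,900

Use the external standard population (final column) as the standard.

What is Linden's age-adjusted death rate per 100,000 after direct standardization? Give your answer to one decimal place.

766.2

Standard total = 2,411,300; weights = 0.2794, 0.2086, 0.1326, 0.2567, 0.1227.
Standardized rate: 0.2794×89.0 + 0.2086×206.9 + 0.1326×609.4 + 0.2567×1474.7 + 0.1227×1945.8 = 766.2404 per 100,000.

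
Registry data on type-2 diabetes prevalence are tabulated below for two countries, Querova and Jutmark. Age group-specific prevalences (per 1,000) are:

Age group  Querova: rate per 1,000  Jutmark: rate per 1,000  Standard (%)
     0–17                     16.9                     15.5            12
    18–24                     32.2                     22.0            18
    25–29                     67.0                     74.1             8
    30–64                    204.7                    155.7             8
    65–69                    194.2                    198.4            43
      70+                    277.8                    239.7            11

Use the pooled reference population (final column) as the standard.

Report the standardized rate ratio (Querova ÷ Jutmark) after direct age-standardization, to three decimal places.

Standard weights: 0.12, 0.18, 0.08, 0.08, 0.43, 0.11.
Querova: 0.1200×16.9 + 0.1800×32.2 + 0.0800×67.0 + 0.0800×204.7 + 0.4300×194.2 + 0.1100×277.8 = 143.6240 per 1,000.
Jutmark: 0.1200×15.5 + 0.1800×22.0 + 0.0800×74.1 + 0.0800×155.7 + 0.4300×198.4 + 0.1100×239.7 = 135.8830 per 1,000.
Ratio = 143.6240 ÷ 135.8830 = 1.05697.

1.057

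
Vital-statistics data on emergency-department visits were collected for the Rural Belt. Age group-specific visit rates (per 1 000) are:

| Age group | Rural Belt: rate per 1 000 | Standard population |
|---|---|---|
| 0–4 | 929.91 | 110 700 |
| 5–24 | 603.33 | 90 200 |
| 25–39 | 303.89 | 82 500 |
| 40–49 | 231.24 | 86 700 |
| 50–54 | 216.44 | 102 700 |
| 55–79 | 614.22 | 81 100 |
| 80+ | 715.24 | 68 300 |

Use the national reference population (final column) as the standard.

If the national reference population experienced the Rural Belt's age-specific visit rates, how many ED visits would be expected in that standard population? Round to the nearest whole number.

323373

Expected ED visits = Σ (standard pop × age-specific rate ÷ 1 000)
= 110 700×929.91/1 000 + 90 200×603.33/1 000 + 82 500×303.89/1 000 + 86 700×231.24/1 000 + 102 700×216.44/1 000 + 81 100×614.22/1 000 + 68 300×715.24/1 000
= 102941.04 + 54420.37 + 25070.92 + 20048.51 + 22228.39 + 49813.24 + 48850.89 = 323373.36.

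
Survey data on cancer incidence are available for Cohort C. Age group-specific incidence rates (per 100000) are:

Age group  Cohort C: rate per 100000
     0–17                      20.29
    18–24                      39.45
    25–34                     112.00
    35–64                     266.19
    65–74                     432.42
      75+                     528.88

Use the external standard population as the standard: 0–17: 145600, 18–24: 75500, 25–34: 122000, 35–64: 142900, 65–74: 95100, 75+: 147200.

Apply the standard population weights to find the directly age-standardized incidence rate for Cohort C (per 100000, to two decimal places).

Standard total = 728300; weights = 0.1999, 0.1037, 0.1675, 0.1962, 0.1306, 0.2021.
Standardized rate: 0.1999×20.29 + 0.1037×39.45 + 0.1675×112.00 + 0.1962×266.19 + 0.1306×432.42 + 0.2021×528.88 = 242.4956 per 100000.

242.50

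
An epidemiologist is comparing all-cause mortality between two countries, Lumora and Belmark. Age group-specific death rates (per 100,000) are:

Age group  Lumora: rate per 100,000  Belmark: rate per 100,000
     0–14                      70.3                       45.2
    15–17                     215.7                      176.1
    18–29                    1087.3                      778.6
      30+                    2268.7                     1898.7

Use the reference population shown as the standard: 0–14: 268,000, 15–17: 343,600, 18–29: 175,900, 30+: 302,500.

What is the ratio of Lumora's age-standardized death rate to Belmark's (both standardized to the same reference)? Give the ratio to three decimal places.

Standard total = 1,090,000; weights = 0.2459, 0.3152, 0.1614, 0.2775.
Lumora: 0.2459×70.3 + 0.3152×215.7 + 0.1614×1087.3 + 0.2775×2268.7 = 890.3603 per 100,000.
Belmark: 0.2459×45.2 + 0.3152×176.1 + 0.1614×778.6 + 0.2775×1898.7 = 719.2056 per 100,000.
Ratio = 890.3603 ÷ 719.2056 = 1.23798.

1.238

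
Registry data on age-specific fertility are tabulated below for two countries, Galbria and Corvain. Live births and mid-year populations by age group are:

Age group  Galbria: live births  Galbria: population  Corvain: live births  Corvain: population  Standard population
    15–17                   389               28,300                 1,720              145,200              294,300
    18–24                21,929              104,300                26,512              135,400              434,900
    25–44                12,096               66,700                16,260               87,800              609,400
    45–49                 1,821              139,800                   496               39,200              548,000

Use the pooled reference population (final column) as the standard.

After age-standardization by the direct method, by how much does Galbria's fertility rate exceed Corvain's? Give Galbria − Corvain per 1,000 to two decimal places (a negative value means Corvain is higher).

Age-specific rates per 1,000 for Galbria: 13.746, 210.249, 181.349, 13.026.
For Corvain: 11.846, 195.805, 185.194, 12.653.
Standard total = 1,886,600; weights = 0.1560, 0.2305, 0.3230, 0.2905.
Galbria: 0.1560×13.746 + 0.2305×210.249 + 0.3230×181.349 + 0.2905×13.026 = 112.9731 per 1,000.
Corvain: 0.1560×11.846 + 0.2305×195.805 + 0.3230×185.194 + 0.2905×12.653 = 110.4806 per 1,000.
Difference = 112.9731 − 110.4806 = 2.4926.

2.49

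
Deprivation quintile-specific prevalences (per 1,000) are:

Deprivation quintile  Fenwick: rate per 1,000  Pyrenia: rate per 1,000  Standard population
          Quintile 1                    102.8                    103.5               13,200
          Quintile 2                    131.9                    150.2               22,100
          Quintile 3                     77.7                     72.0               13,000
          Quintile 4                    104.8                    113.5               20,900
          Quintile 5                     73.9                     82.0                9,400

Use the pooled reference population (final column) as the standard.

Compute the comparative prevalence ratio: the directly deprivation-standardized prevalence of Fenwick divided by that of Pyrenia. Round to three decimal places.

0.932

Standard total = 78,600; weights = 0.1679, 0.2812, 0.1654, 0.2659, 0.1196.
Fenwick: 0.1679×102.8 + 0.2812×131.9 + 0.1654×77.7 + 0.2659×104.8 + 0.1196×73.9 = 103.9062 per 1,000.
Pyrenia: 0.1679×103.5 + 0.2812×150.2 + 0.1654×72.0 + 0.2659×113.5 + 0.1196×82.0 = 111.5085 per 1,000.
Ratio = 103.9062 ÷ 111.5085 = 0.93182.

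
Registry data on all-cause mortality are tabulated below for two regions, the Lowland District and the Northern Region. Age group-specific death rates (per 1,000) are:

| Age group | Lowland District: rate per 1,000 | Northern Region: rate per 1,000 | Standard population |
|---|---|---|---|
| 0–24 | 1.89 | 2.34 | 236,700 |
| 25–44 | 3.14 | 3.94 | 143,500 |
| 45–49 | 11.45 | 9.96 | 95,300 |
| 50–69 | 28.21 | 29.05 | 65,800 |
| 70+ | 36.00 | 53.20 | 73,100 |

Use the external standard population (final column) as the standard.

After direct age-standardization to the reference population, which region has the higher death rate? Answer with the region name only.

Standard total = 614,400; weights = 0.3853, 0.2336, 0.1551, 0.1071, 0.1190.
The Lowland District: 0.3853×1.89 + 0.2336×3.14 + 0.1551×11.45 + 0.1071×28.21 + 0.1190×36.00 = 10.5419 per 1,000.
The Northern Region: 0.3853×2.34 + 0.2336×3.94 + 0.1551×9.96 + 0.1071×29.05 + 0.1190×53.20 = 12.8074 per 1,000.

Northern Region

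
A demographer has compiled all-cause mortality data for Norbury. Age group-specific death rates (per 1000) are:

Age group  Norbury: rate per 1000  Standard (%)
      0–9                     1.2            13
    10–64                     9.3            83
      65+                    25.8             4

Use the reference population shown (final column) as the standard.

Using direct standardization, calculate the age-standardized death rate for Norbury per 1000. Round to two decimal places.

8.91

Standard weights: 0.13, 0.83, 0.04.
Standardized rate: 0.1300×1.2 + 0.8300×9.3 + 0.0400×25.8 = 8.9070 per 1000.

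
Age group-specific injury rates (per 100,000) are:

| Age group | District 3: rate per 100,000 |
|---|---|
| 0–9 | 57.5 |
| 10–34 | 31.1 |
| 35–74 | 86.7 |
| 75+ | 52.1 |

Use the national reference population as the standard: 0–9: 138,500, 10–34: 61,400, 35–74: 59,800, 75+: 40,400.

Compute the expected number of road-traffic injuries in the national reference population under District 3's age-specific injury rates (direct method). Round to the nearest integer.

Expected road-traffic injuries = Σ (standard pop × age-specific rate ÷ 100,000)
= 138,500×57.5/100,000 + 61,400×31.1/100,000 + 59,800×86.7/100,000 + 40,400×52.1/100,000
= 79.64 + 19.10 + 51.85 + 21.05 = 171.63.

172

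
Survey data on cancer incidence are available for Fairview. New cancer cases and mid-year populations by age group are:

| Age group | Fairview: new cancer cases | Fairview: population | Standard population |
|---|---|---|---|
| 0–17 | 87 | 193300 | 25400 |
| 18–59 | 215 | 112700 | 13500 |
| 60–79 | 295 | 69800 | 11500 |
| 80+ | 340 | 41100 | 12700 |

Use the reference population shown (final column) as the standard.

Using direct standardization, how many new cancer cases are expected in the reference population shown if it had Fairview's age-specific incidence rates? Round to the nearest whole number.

Age-specific rates per 100000 for Fairview: 45.01, 190.77, 422.64, 827.25.
Expected new cancer cases = Σ (standard pop × age-specific rate ÷ 100000)
= 25400×45.01/100000 + 13500×190.77/100000 + 11500×422.64/100000 + 12700×827.25/100000
= 11.43 + 25.75 + 48.60 + 105.06 = 190.85.

191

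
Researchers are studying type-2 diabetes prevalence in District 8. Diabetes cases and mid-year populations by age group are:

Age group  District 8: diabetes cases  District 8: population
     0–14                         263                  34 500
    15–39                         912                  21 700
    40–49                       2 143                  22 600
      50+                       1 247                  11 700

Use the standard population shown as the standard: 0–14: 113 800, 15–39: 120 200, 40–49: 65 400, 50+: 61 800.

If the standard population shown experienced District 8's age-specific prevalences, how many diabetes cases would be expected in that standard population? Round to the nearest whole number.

18707

Age-specific rates per 1 000 for District 8: 7.623, 42.028, 94.823, 106.581.
Expected diabetes cases = Σ (standard pop × age-specific rate ÷ 1 000)
= 113 800×7.623/1 000 + 120 200×42.028/1 000 + 65 400×94.823/1 000 + 61 800×106.581/1 000
= 867.52 + 5051.72 + 6201.42 + 6586.72 = 18707.39.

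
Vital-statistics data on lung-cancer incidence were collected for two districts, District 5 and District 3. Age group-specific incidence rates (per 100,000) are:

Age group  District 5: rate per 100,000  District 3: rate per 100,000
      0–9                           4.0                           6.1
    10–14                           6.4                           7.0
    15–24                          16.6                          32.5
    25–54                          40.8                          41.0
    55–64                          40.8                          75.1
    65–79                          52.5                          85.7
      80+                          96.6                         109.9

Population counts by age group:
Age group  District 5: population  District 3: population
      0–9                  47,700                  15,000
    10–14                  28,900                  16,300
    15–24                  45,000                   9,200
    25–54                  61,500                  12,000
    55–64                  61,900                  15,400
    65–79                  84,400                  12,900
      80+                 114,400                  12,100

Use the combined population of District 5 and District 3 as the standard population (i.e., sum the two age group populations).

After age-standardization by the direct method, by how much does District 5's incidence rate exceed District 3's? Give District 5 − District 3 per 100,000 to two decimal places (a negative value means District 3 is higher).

-16.02

Combined standard total = 536,700; weights = 0.1168, 0.0842, 0.1010, 0.1369, 0.1440, 0.1813, 0.2357.
District 5: 0.1168×4.0 + 0.0842×6.4 + 0.1010×16.6 + 0.1369×40.8 + 0.1440×40.8 + 0.1813×52.5 + 0.2357×96.6 = 46.4330 per 100,000.
District 3: 0.1168×6.1 + 0.0842×7.0 + 0.1010×32.5 + 0.1369×41.0 + 0.1440×75.1 + 0.1813×85.7 + 0.2357×109.9 = 62.4559 per 100,000.
Difference = 46.4330 − 62.4559 = -16.0229.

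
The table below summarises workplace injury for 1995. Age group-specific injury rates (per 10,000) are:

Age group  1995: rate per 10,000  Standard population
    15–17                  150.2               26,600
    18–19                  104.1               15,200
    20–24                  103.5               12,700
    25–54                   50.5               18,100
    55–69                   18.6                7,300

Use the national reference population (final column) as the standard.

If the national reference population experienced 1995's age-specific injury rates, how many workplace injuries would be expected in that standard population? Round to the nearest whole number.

Expected workplace injuries = Σ (standard pop × age-specific rate ÷ 10,000)
= 26,600×150.2/10,000 + 15,200×104.1/10,000 + 12,700×103.5/10,000 + 18,100×50.5/10,000 + 7,300×18.6/10,000
= 399.53 + 158.23 + 131.44 + 91.41 + 13.58 = 794.19.

794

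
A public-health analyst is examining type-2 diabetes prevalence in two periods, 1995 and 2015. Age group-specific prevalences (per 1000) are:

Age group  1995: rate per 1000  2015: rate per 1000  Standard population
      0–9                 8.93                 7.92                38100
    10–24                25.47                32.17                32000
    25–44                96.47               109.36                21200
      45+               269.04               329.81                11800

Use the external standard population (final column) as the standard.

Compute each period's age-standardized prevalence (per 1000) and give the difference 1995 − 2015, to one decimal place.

Standard total = 103100; weights = 0.3695, 0.3104, 0.2056, 0.1145.
1995: 0.3695×8.93 + 0.3104×25.47 + 0.2056×96.47 + 0.1145×269.04 = 61.8342 per 1000.
2015: 0.3695×7.92 + 0.3104×32.17 + 0.2056×109.36 + 0.1145×329.81 = 73.1463 per 1000.
Difference = 61.8342 − 73.1463 = -11.3121.

-11.3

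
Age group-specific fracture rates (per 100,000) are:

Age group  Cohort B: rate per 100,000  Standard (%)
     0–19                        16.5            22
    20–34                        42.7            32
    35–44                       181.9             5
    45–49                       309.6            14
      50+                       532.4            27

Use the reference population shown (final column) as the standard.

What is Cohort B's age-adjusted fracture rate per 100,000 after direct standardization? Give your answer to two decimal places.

Standard weights: 0.22, 0.32, 0.05, 0.14, 0.27.
Standardized rate: 0.2200×16.5 + 0.3200×42.7 + 0.0500×181.9 + 0.1400×309.6 + 0.2700×532.4 = 213.4810 per 100,000.

213.48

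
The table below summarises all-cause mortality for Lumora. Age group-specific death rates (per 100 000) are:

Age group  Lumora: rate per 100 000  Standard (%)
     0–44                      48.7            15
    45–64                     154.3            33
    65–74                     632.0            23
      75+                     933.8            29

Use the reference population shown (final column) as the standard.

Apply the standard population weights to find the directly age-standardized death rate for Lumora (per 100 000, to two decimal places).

Standard weights: 0.15, 0.33, 0.23, 0.29.
Standardized rate: 0.1500×48.7 + 0.3300×154.3 + 0.2300×632.0 + 0.2900×933.8 = 474.3860 per 100 000.

474.39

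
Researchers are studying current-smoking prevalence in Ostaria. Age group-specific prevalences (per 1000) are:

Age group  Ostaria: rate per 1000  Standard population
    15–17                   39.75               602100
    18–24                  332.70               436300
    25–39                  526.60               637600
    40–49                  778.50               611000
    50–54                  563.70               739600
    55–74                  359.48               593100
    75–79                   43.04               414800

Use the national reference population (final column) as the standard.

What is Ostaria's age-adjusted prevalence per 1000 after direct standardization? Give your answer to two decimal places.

Standard total = 4034500; weights = 0.1492, 0.1081, 0.1580, 0.1514, 0.1833, 0.1470, 0.1028.
Standardized rate: 0.1492×39.75 + 0.1081×332.70 + 0.1580×526.60 + 0.1514×778.50 + 0.1833×563.70 + 0.1470×359.48 + 0.1028×43.04 = 403.6404 per 1000.

403.64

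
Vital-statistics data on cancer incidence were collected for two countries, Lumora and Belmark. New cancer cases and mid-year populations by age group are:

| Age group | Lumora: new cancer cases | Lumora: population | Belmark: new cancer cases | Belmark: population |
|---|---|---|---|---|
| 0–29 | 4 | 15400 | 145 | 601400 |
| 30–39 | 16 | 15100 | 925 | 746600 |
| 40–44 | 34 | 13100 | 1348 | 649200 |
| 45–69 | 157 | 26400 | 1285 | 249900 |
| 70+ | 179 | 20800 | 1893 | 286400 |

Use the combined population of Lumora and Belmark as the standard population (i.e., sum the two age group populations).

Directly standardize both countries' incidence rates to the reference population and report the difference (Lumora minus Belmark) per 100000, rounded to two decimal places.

40.17

Age-specific rates per 100000 for Lumora: 25.97, 105.96, 259.54, 594.70, 860.58.
For Belmark: 24.11, 123.89, 207.64, 514.21, 660.96.
Combined standard total = 2624300; weights = 0.2350, 0.2902, 0.2524, 0.1053, 0.1171.
Lumora: 0.2350×25.97 + 0.2902×105.96 + 0.2524×259.54 + 0.1053×594.70 + 0.1171×860.58 = 265.7125 per 100000.
Belmark: 0.2350×24.11 + 0.2902×123.89 + 0.2524×207.64 + 0.1053×514.21 + 0.1171×660.96 = 225.5402 per 100000.
Difference = 265.7125 − 225.5402 = 40.1723.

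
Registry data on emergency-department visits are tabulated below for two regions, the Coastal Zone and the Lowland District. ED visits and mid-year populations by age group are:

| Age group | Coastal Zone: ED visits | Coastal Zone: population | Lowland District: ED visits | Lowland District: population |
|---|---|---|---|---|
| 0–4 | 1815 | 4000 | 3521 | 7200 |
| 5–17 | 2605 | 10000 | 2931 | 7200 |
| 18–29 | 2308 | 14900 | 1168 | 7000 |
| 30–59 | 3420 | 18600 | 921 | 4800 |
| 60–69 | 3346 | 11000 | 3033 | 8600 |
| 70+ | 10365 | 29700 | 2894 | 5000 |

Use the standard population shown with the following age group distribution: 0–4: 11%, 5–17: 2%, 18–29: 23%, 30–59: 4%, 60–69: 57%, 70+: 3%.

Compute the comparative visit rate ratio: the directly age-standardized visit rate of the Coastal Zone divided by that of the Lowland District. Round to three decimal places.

Age-specific rates per 1000 for the Coastal Zone: 453.750, 260.500, 154.899, 183.871, 304.182, 348.990.
For the Lowland District: 489.028, 407.083, 166.857, 191.875, 352.674, 578.800.
Standard weights: 0.11, 0.02, 0.23, 0.04, 0.57, 0.03.
The Coastal Zone: 0.1100×453.750 + 0.0200×260.500 + 0.2300×154.899 + 0.0400×183.871 + 0.5700×304.182 + 0.0300×348.990 = 281.9575 per 1000.
The Lowland District: 0.1100×489.028 + 0.0200×407.083 + 0.2300×166.857 + 0.0400×191.875 + 0.5700×352.674 + 0.0300×578.800 = 326.3753 per 1000.
Ratio = 281.9575 ÷ 326.3753 = 0.86391.

0.864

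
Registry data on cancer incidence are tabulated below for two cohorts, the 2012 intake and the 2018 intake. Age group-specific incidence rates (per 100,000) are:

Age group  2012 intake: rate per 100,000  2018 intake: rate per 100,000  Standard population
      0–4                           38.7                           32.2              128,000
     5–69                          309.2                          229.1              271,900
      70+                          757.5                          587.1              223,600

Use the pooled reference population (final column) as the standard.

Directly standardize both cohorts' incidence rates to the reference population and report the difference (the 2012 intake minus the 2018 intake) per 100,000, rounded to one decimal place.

97.4

Standard total = 623,500; weights = 0.2053, 0.4361, 0.3586.
The 2012 intake: 0.2053×38.7 + 0.4361×309.2 + 0.3586×757.5 = 414.4380 per 100,000.
The 2018 intake: 0.2053×32.2 + 0.4361×229.1 + 0.3586×587.1 = 317.0641 per 100,000.
Difference = 414.4380 − 317.0641 = 97.3739.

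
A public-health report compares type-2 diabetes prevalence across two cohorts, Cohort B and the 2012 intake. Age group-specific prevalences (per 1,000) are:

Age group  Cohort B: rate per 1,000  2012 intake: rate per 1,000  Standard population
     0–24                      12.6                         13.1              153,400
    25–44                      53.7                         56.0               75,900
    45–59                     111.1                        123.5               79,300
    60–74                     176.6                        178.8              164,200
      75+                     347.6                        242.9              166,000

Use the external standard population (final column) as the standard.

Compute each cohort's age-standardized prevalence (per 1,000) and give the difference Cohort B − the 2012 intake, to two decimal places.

Standard total = 638,800; weights = 0.2401, 0.1188, 0.1241, 0.2570, 0.2599.
Cohort B: 0.2401×12.6 + 0.1188×53.7 + 0.1241×111.1 + 0.2570×176.6 + 0.2599×347.6 = 158.9202 per 1,000.
The 2012 intake: 0.2401×13.1 + 0.1188×56.0 + 0.1241×123.5 + 0.2570×178.8 + 0.2599×242.9 = 134.2108 per 1,000.
Difference = 158.9202 − 134.2108 = 24.7094.

24.71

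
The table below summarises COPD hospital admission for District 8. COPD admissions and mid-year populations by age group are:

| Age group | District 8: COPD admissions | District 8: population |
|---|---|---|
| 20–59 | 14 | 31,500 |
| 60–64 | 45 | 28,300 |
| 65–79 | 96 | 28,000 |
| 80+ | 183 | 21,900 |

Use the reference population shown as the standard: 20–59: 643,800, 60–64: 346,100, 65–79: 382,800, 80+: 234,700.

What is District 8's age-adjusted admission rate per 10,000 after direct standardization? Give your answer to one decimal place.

25.6

Age-specific rates per 10,000 for District 8: 4.44, 15.90, 34.29, 83.56.
Standard total = 1,607,400; weights = 0.4005, 0.2153, 0.2381, 0.1460.
Standardized rate: 0.4005×4.44 + 0.2153×15.90 + 0.2381×34.29 + 0.1460×83.56 = 25.5700 per 10,000.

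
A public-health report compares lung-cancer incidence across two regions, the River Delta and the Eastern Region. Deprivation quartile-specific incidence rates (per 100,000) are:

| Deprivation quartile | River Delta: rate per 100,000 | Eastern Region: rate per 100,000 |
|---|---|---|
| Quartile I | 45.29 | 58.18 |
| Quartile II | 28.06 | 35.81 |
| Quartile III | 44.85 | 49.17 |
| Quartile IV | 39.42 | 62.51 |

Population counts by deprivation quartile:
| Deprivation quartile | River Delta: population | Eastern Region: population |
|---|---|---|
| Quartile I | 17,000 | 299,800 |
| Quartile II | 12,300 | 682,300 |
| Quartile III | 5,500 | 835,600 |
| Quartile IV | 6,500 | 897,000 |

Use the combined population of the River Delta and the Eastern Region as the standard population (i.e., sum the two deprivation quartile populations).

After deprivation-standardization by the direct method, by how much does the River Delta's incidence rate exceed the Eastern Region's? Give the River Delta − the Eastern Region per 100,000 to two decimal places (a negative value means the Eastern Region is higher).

Combined standard total = 2,756,000; weights = 0.1149, 0.2520, 0.3052, 0.3278.
The River Delta: 0.1149×45.29 + 0.2520×28.06 + 0.3052×44.85 + 0.3278×39.42 = 38.8888 per 100,000.
The Eastern Region: 0.1149×58.18 + 0.2520×35.81 + 0.3052×49.17 + 0.3278×62.51 = 51.2118 per 100,000.
Difference = 38.8888 − 51.2118 = -12.3230.

-12.32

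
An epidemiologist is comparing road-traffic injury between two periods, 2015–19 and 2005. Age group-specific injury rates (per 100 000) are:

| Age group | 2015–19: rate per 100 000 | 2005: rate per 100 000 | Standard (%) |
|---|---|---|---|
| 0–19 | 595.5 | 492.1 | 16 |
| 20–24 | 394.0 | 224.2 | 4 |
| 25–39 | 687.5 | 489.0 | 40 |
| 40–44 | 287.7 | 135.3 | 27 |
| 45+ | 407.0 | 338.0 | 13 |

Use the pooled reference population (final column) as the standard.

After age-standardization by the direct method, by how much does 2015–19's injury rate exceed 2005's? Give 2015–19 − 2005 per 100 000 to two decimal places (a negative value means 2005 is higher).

Standard weights: 0.16, 0.04, 0.40, 0.27, 0.13.
2015–19: 0.1600×595.5 + 0.0400×394.0 + 0.4000×687.5 + 0.2700×287.7 + 0.1300×407.0 = 516.6290 per 100 000.
2005: 0.1600×492.1 + 0.0400×224.2 + 0.4000×489.0 + 0.2700×135.3 + 0.1300×338.0 = 363.7750 per 100 000.
Difference = 516.6290 − 363.7750 = 152.8540.

152.85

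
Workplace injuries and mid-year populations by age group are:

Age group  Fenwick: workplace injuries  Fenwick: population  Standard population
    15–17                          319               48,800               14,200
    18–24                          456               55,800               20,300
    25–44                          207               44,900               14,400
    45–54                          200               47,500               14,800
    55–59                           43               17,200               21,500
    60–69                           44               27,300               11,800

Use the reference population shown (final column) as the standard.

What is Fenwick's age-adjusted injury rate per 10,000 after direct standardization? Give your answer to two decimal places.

47.44

Age-specific rates per 10,000 for Fenwick: 65.37, 81.72, 46.10, 42.11, 25.00, 16.12.
Standard total = 97,000; weights = 0.1464, 0.2093, 0.1485, 0.1526, 0.2216, 0.1216.
Standardized rate: 0.1464×65.37 + 0.2093×81.72 + 0.1485×46.10 + 0.1526×42.11 + 0.2216×25.00 + 0.1216×16.12 = 47.4420 per 10,000.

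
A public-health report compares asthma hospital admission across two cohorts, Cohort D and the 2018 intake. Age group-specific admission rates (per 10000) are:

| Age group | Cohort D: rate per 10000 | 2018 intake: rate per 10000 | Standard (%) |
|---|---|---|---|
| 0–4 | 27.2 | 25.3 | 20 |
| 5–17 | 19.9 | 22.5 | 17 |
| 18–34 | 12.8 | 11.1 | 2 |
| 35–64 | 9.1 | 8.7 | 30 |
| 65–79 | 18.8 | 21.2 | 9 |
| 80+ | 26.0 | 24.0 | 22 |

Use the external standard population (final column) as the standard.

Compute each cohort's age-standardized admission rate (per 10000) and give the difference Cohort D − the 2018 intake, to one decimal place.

Standard weights: 0.20, 0.17, 0.02, 0.30, 0.09, 0.22.
Cohort D: 0.2000×27.2 + 0.1700×19.9 + 0.0200×12.8 + 0.3000×9.1 + 0.0900×18.8 + 0.2200×26.0 = 19.2210 per 10000.
The 2018 intake: 0.2000×25.3 + 0.1700×22.5 + 0.0200×11.1 + 0.3000×8.7 + 0.0900×21.2 + 0.2200×24.0 = 18.9050 per 10000.
Difference = 19.2210 − 18.9050 = 0.3160.

0.3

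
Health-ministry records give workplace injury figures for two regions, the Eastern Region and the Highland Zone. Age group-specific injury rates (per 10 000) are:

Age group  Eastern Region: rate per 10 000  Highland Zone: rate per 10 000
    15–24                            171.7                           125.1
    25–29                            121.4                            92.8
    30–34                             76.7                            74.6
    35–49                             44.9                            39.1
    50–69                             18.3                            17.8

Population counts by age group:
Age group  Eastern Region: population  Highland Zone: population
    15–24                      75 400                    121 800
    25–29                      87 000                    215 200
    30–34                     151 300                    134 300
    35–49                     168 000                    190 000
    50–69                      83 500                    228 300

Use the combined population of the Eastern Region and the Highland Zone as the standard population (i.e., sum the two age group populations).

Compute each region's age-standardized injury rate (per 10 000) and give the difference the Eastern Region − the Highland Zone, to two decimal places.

14.20

Combined standard total = 1 454 800; weights = 0.1356, 0.2077, 0.1963, 0.2461, 0.2143.
The Eastern Region: 0.1356×171.7 + 0.2077×121.4 + 0.1963×76.7 + 0.2461×44.9 + 0.2143×18.3 = 78.5207 per 10 000.
The Highland Zone: 0.1356×125.1 + 0.2077×92.8 + 0.1963×74.6 + 0.2461×39.1 + 0.2143×17.8 = 64.3164 per 10 000.
Difference = 78.5207 − 64.3164 = 14.2044.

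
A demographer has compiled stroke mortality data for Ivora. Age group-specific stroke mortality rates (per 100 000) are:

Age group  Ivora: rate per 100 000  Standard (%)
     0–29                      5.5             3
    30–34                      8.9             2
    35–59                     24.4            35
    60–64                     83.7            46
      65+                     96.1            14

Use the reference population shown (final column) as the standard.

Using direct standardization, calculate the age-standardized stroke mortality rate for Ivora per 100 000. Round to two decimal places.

60.84

Standard weights: 0.03, 0.02, 0.35, 0.46, 0.14.
Standardized rate: 0.0300×5.5 + 0.0200×8.9 + 0.3500×24.4 + 0.4600×83.7 + 0.1400×96.1 = 60.8390 per 100 000.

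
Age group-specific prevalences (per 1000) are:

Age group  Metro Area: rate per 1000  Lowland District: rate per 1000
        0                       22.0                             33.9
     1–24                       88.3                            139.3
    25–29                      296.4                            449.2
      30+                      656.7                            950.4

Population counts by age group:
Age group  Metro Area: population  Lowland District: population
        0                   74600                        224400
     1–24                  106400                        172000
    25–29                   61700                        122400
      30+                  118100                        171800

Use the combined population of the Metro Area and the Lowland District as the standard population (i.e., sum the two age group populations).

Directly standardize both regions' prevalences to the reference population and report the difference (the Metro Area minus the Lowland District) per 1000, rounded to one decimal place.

-124.6

Combined standard total = 1051400; weights = 0.2844, 0.2648, 0.1751, 0.2757.
The Metro Area: 0.2844×22.0 + 0.2648×88.3 + 0.1751×296.4 + 0.2757×656.7 = 262.6073 per 1000.
The Lowland District: 0.2844×33.9 + 0.2648×139.3 + 0.1751×449.2 + 0.2757×950.4 = 387.2322 per 1000.
Difference = 262.6073 − 387.2322 = -124.6249.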